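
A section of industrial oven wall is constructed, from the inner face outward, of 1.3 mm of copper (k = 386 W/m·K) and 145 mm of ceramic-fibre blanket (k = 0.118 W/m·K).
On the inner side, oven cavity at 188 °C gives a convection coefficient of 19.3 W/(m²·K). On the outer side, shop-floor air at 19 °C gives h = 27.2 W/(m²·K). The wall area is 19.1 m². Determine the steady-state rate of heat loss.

Thermal resistances in series:
R_inner film = 1/(h_i·A) = 1/(19.3×19.1) = 0.002713 K/W
R_copper = L/(kA) = 0.0013/(386×19.1) = 1.763×10^-7 K/W
R_ceramic-fibre blanket = L/(kA) = 0.145/(0.118×19.1) = 0.06434 K/W
R_outer film = 1/(h_o·A) = 1/(27.2×19.1) = 0.001925 K/W
R_total = 0.06897 K/W
Q = ΔT / R_total = 169 / 0.06897

Q ≈ 2450 W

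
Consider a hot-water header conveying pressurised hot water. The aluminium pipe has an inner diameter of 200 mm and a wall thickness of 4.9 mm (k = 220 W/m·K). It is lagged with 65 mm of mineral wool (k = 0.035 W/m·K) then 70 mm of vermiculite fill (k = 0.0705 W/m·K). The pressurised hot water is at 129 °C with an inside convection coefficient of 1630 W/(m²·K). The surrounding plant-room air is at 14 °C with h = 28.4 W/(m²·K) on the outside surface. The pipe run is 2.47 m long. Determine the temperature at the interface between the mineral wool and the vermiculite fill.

Per-layer cylindrical resistances, series-summed:
R_inner film = 1/(h_i·2πr₁L) = 1/(1630×2π×0.1×2.47) = 3.953×10^-4 K/W
R_aluminium pipe wall = ln(104.9/100)/(2π×220×2.47) = 1.401×10^-5 K/W
R_mineral wool = ln(169.9/104.9)/(2π×0.035×2.47) = 0.8877 K/W
R_vermiculite fill = ln(239.9/169.9)/(2π×0.0705×2.47) = 0.3153 K/W
R_outer film = 1/(h_o·2πr_oL) = 1/(28.4×2π×0.2399×2.47) = 0.009457 K/W
R_total = 1.213 K/W
Q = ΔT/R_total = 115/1.213
Q = 94.8 W
T_interface = T_inner − Q·ΣR(inner→interface) = 129 − 94.8×0.8881

T ≈ 44.8 °C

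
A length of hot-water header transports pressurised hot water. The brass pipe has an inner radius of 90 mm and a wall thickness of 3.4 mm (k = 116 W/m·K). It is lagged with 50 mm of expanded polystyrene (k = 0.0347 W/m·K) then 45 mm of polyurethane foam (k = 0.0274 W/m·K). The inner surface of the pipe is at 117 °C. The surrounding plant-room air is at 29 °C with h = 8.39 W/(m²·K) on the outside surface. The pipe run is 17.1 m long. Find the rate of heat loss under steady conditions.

Q ≈ 412 W

Radial resistances (cylindrical: R_cond = ln(r_o/r_i)/(2πkL), R_conv = 1/(h·2πrL)):
R_brass pipe wall = ln(93.4/90)/(2π×116×17.1) = 2.975×10^-6 K/W
R_expanded polystyrene = ln(143.4/93.4)/(2π×0.0347×17.1) = 0.115 K/W
R_polyurethane foam = ln(188.4/143.4)/(2π×0.0274×17.1) = 0.09271 K/W
R_outer film = 1/(h_o·2πr_oL) = 1/(8.39×2π×0.1884×17.1) = 0.005888 K/W
R_total = 0.2136 K/W
Q = ΔT/R_total = 88/0.2136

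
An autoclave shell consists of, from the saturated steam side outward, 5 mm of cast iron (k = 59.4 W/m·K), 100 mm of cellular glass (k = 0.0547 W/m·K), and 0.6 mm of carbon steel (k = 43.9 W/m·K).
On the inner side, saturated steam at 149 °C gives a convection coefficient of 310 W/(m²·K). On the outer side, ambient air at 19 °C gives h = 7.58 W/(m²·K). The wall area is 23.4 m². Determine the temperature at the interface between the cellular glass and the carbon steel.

T ≈ 27.7 °C

Treating each layer as a thermal resistance in series:
R_inner film = 1/(h_i·A) = 1/(310×23.4) = 1.379×10^-4 K/W
R_cast iron = L/(kA) = 0.005/(59.4×23.4) = 3.597×10^-6 K/W
R_cellular glass = L/(kA) = 0.1/(0.0547×23.4) = 0.07813 K/W
R_carbon steel = L/(kA) = 0.0006/(43.9×23.4) = 5.841×10^-7 K/W
R_outer film = 1/(h_o·A) = 1/(7.58×23.4) = 0.005638 K/W
R_total = 0.08391 K/W;  Q = ΔT/R_total = 130/0.08391 = 1549 W
T_interface = T_inner − Q·ΣR(inner→interface) = 149 − 1550×0.07827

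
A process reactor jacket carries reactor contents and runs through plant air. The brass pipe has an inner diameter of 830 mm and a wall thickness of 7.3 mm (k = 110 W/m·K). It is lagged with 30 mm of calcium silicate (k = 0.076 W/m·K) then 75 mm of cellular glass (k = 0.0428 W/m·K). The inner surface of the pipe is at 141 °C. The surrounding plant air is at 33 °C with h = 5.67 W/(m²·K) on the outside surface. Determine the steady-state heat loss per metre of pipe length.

For a radial system each layer contributes R = ln(r_out/r_in)/(2πkL); films add R = 1/(hA).
R_brass pipe wall = ln(422.3/415)/(2π×110×1) = 2.523×10^-5 K/W
R_calcium silicate = ln(452.3/422.3)/(2π×0.076×1) = 0.1437 K/W
R_cellular glass = ln(527.3/452.3)/(2π×0.0428×1) = 0.5705 K/W
R_outer film = 1/(h_o·2πr_oL) = 1/(5.67×2π×0.5273×1) = 0.05323 K/W
R_total = 0.7675 K/W
Q = ΔT/R_total = 108/0.7675

q′ ≈ 141 W/m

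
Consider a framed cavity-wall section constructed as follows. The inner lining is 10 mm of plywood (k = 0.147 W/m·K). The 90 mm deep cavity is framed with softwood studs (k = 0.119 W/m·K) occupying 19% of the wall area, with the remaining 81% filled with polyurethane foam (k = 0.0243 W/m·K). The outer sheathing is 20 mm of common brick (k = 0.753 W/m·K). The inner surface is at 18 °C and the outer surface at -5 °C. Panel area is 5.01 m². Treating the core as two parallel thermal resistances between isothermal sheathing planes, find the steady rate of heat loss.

Q ≈ 51.8 W

Sheathing layers in series; stud and cavity paths in parallel between them.
R_inner = 0.01/(0.147×5.01) = 0.01358 K/W
R_stud  = 0.09/(0.119×0.19×5.01) = 0.7945 K/W
R_cav   = 0.09/(0.0243×0.81×5.01) = 0.9127 K/W
1/R_core = 1/R_stud + 1/R_cav → R_core = 0.4248 K/W
R_outer = 0.02/(0.753×5.01) = 0.005301 K/W
R_total = 0.4436 K/W
Q = ΔT/R_total = 23/0.4436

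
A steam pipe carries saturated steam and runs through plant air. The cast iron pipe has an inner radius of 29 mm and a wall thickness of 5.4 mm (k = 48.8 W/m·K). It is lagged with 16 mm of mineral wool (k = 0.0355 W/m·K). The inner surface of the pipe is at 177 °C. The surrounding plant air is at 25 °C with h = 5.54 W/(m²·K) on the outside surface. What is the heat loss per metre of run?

Per-layer cylindrical resistances, series-summed:
R_cast iron pipe wall = ln(34.4/29)/(2π×48.8×1) = 5.569×10^-4 K/W
R_mineral wool = ln(50.4/34.4)/(2π×0.0355×1) = 1.712 K/W
R_outer film = 1/(h_o·2πr_oL) = 1/(5.54×2π×0.0504×1) = 0.57 K/W
R_total = 2.283 K/W
Q = ΔT/R_total = 152/2.283

q′ ≈ 66.6 W/m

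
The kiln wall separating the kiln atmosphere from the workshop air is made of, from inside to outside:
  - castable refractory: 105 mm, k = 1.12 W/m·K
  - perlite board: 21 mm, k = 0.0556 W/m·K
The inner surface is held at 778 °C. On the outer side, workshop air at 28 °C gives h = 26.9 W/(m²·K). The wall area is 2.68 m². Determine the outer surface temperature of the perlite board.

Treating each layer as a thermal resistance in series:
R_castable refractory = L/(kA) = 0.105/(1.12×2.68) = 0.03498 K/W
R_perlite board = L/(kA) = 0.021/(0.0556×2.68) = 0.1409 K/W
R_outer film = 1/(h_o·A) = 1/(26.9×2.68) = 0.01387 K/W
R_total = 0.1898 K/W;  Q = ΔT/R_total = 750/0.1898 = 3952 W
T_interface = T_inner − Q·ΣR(inner→interface) = 778 − 3950×0.1759

T ≈ 82.8 °C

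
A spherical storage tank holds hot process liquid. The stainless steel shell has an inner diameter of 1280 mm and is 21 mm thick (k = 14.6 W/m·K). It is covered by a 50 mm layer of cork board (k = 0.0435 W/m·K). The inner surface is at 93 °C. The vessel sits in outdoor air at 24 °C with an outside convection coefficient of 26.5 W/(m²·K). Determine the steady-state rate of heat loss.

Q ≈ 344 W

Each spherical layer contributes R = (1/r_i − 1/r_o)/(4πk):
R_stainless steel shell = (1/0.64 − 1/0.661)/(4π×14.6) = 2.706×10^-4 K/W
R_cork board = (1/0.661 − 1/0.711)/(4π×0.0435) = 0.1946 K/W
R_outer film = 1/(h·4πr_o²) = 1/(26.5×4π×0.711²) = 0.00594 K/W
R_total = 0.2008 K/W
Q = ΔT/R_total = 69/0.2008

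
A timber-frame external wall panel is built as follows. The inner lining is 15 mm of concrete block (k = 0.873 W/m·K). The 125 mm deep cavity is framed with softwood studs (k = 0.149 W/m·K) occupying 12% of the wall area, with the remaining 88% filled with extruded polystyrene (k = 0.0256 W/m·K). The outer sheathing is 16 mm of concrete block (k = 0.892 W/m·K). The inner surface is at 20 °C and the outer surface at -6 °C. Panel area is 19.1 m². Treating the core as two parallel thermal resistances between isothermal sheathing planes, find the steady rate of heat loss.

Sheathing layers in series; stud and cavity paths in parallel between them.
R_inner = 0.015/(0.873×19.1) = 8.996×10^-4 K/W
R_stud  = 0.125/(0.149×0.12×19.1) = 0.366 K/W
R_cav   = 0.125/(0.0256×0.88×19.1) = 0.2905 K/W
1/R_core = 1/R_stud + 1/R_cav → R_core = 0.162 K/W
R_outer = 0.016/(0.892×19.1) = 9.391×10^-4 K/W
R_total = 0.1638 K/W
Q = ΔT/R_total = 26/0.1638

Q ≈ 159 W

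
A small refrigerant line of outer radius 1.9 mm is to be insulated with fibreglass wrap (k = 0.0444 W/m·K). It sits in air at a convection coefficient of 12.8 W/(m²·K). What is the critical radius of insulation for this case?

r_cr ≈ 3.47 mm

For a cylinder r_cr = k/h = 0.0444/12.8
r_cr = 3.47 mm; since the bare radius (1.9 mm) is below r_cr, adding a thin layer of insulation will *increase* heat loss.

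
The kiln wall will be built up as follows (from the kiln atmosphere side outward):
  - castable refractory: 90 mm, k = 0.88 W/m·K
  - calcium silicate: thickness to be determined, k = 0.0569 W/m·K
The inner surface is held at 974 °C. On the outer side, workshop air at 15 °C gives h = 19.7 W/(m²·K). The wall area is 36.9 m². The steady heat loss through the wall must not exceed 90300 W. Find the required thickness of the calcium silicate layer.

Series thermal resistances:
R_castable refractory = L/(kA) = 0.09/(0.88×36.9) = 0.002772 K/W
R_outer film = 1/(h_o·A) = 1/(19.7×36.9) = 0.001376 K/W
Sum of the known resistances R_other = 0.004147 K/W
Required total resistance R_tot = ΔT/Q_allow = 959/90300 = 0.01062 K/W
R_calcium silicate = R_tot − R_other = 0.006473 K/W
L = R·k·A = 0.006473×0.0569×36.9

L ≈ 13.6 mm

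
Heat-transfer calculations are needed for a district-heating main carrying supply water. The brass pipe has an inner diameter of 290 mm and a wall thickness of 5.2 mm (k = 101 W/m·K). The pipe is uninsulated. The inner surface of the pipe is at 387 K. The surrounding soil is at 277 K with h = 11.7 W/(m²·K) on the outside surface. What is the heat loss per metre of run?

For a radial system each layer contributes R = ln(r_out/r_in)/(2πkL); films add R = 1/(hA).
R_brass pipe wall = ln(150.2/145)/(2π×101×1) = 5.552×10^-5 K/W
R_outer film = 1/(h_o·2πr_oL) = 1/(11.7×2π×0.1502×1) = 0.09057 K/W
R_total = 0.09062 K/W
Q = ΔT/R_total = 110/0.09062

q′ ≈ 1210 W/m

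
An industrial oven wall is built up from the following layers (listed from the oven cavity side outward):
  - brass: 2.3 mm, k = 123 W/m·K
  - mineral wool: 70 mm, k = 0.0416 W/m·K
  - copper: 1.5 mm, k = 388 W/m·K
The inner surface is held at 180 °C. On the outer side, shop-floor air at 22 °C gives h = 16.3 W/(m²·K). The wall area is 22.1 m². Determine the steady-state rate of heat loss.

Q ≈ 2000 W

Thermal resistances in series:
R_brass = L/(kA) = 0.0023/(123×22.1) = 8.461×10^-7 K/W
R_mineral wool = L/(kA) = 0.07/(0.0416×22.1) = 0.07614 K/W
R_copper = L/(kA) = 0.0015/(388×22.1) = 1.749×10^-7 K/W
R_outer film = 1/(h_o·A) = 1/(16.3×22.1) = 0.002776 K/W
R_total = 0.07892 K/W
Q = ΔT / R_total = 158 / 0.07892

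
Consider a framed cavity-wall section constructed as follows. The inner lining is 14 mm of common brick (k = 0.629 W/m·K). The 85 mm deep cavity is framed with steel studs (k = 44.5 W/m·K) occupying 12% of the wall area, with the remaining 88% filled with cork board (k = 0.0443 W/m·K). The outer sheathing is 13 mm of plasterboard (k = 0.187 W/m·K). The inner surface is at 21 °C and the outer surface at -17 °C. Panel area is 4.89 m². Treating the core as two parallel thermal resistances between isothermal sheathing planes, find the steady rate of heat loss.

Q ≈ 1730 W

Sheathing layers in series; stud and cavity paths in parallel between them.
R_inner = 0.014/(0.629×4.89) = 0.004552 K/W
R_stud  = 0.085/(44.5×0.12×4.89) = 0.003255 K/W
R_cav   = 0.085/(0.0443×0.88×4.89) = 0.4459 K/W
1/R_core = 1/R_stud + 1/R_cav → R_core = 0.003232 K/W
R_outer = 0.013/(0.187×4.89) = 0.01422 K/W
R_total = 0.022 K/W
Q = ΔT/R_total = 38/0.022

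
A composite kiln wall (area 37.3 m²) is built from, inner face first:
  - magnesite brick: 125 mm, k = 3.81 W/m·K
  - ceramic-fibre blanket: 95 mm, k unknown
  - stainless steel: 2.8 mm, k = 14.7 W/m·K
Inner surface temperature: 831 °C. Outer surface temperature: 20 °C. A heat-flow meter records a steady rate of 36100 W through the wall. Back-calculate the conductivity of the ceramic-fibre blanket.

Series thermal resistances:
R_magnesite brick = L/(kA) = 0.125/(3.81×37.3) = 8.796×10^-4 K/W
R_stainless steel = L/(kA) = 0.0028/(14.7×37.3) = 5.107×10^-6 K/W
Sum of known resistances R_other = 8.847×10^-4 K/W
Total R = ΔT/Q = 811/36100 = 0.02247 K/W
R_ceramic-fibre blanket = R_total − R_other = 0.02158 K/W
k = L/(R·A) = 0.095/(0.02158×37.3)

k ≈ 0.118 W/(m·K)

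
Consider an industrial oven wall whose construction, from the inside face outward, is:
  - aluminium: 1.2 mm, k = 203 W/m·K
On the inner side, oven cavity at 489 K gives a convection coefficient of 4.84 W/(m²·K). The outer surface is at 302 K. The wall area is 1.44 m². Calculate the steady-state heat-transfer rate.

Q ≈ 1300 W

Series thermal resistances:
R_inner film = 1/(h_i·A) = 1/(4.84×1.44) = 0.1435 K/W
R_aluminium = L/(kA) = 0.0012/(203×1.44) = 4.105×10^-6 K/W
R_total = 0.1435 K/W
Q = ΔT / R_total = 187 / 0.1435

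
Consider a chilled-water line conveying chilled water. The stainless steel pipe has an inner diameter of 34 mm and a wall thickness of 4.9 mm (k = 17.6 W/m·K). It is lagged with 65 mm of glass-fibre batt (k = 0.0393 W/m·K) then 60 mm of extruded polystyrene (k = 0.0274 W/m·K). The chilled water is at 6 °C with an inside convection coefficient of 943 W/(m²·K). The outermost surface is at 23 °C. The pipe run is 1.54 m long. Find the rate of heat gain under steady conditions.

Q ≈ 3.03 W

Cylindrical conduction, so R = ln(r₂/r₁)/(2πkL) per layer, in series:
R_inner film = 1/(h_i·2πr₁L) = 1/(943×2π×0.017×1.54) = 0.006447 K/W
R_stainless steel pipe wall = ln(21.9/17)/(2π×17.6×1.54) = 0.001487 K/W
R_glass-fibre batt = ln(86.9/21.9)/(2π×0.0393×1.54) = 3.624 K/W
R_extruded polystyrene = ln(146.9/86.9)/(2π×0.0274×1.54) = 1.98 K/W
R_total = 5.613 K/W
Q = ΔT/R_total = 17/5.613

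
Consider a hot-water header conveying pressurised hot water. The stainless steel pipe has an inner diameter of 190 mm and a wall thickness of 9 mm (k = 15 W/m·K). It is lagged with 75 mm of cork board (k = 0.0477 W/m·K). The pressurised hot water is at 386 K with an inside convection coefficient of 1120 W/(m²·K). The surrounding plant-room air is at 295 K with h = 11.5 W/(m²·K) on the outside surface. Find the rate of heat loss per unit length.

Per-layer cylindrical resistances, series-summed:
R_inner film = 1/(h_i·2πr₁L) = 1/(1120×2π×0.095×1) = 0.001496 K/W
R_stainless steel pipe wall = ln(104/95)/(2π×15×1) = 9.604×10^-4 K/W
R_cork board = ln(179/104)/(2π×0.0477×1) = 1.812 K/W
R_outer film = 1/(h_o·2πr_oL) = 1/(11.5×2π×0.179×1) = 0.07732 K/W
R_total = 1.892 K/W
Q = ΔT/R_total = 91/1.892

q′ ≈ 48.1 W/m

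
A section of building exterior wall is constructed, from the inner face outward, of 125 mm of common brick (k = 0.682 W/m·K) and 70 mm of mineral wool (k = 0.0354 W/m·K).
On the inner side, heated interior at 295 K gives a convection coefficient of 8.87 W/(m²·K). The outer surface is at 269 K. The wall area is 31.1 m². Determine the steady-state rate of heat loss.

Q ≈ 356 W

Treating each layer as a thermal resistance in series:
R_inner film = 1/(h_i·A) = 1/(8.87×31.1) = 0.003625 K/W
R_common brick = L/(kA) = 0.125/(0.682×31.1) = 0.005893 K/W
R_mineral wool = L/(kA) = 0.07/(0.0354×31.1) = 0.06358 K/W
R_total = 0.0731 K/W
Q = ΔT / R_total = 26 / 0.0731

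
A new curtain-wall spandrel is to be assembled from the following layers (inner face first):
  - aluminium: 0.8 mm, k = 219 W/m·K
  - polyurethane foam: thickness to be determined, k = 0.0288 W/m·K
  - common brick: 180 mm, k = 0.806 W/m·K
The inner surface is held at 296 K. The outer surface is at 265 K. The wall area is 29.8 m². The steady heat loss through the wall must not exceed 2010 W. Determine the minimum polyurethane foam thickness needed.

L ≈ 6.8 mm

Series thermal resistances:
R_aluminium = L/(kA) = 0.0008/(219×29.8) = 1.226×10^-7 K/W
R_common brick = L/(kA) = 0.18/(0.806×29.8) = 0.007494 K/W
Sum of the known resistances R_other = 0.007494 K/W
Required total resistance R_tot = ΔT/Q_allow = 31/2010 = 0.01542 K/W
R_polyurethane foam = R_tot − R_other = 0.007929 K/W
L = R·k·A = 0.007929×0.0288×29.8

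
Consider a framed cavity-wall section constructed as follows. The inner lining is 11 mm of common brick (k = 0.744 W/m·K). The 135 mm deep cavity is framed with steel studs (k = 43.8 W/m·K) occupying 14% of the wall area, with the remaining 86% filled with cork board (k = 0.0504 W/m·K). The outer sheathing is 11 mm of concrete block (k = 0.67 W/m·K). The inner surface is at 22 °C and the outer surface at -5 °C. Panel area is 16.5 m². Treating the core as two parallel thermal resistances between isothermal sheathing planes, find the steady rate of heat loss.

Q ≈ 8400 W

Sheathing layers in series; stud and cavity paths in parallel between them.
R_inner = 0.011/(0.744×16.5) = 8.961×10^-4 K/W
R_stud  = 0.135/(43.8×0.14×16.5) = 0.001334 K/W
R_cav   = 0.135/(0.0504×0.86×16.5) = 0.1888 K/W
1/R_core = 1/R_stud + 1/R_cav → R_core = 0.001325 K/W
R_outer = 0.011/(0.67×16.5) = 9.95×10^-4 K/W
R_total = 0.003216 K/W
Q = ΔT/R_total = 27/0.003216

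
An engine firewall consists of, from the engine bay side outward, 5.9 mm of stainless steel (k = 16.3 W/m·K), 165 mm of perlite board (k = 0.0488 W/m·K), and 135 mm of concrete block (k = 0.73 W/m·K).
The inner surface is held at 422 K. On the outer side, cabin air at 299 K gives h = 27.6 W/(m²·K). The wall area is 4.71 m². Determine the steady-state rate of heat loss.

Model the wall as resistances in series:
R_stainless steel = L/(kA) = 0.0059/(16.3×4.71) = 7.685×10^-5 K/W
R_perlite board = L/(kA) = 0.165/(0.0488×4.71) = 0.7179 K/W
R_concrete block = L/(kA) = 0.135/(0.73×4.71) = 0.03926 K/W
R_outer film = 1/(h_o·A) = 1/(27.6×4.71) = 0.007693 K/W
R_total = 0.7649 K/W
Q = ΔT / R_total = 123 / 0.7649

Q ≈ 161 W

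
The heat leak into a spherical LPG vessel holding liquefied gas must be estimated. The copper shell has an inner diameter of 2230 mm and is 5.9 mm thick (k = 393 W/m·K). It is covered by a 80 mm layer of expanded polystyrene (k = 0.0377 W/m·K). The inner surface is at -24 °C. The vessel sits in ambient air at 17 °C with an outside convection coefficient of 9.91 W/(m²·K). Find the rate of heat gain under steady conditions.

Q ≈ 313 W

For a spherical shell R = (1/r₁ − 1/r₂)/(4πk); film R = 1/(h·4πr²). In series:
R_copper shell = (1/1.115 − 1/1.1209)/(4π×393) = 9.559×10^-7 K/W
R_expanded polystyrene = (1/1.1209 − 1/1.2009)/(4π×0.0377) = 0.1254 K/W
R_outer film = 1/(h·4πr_o²) = 1/(9.91×4π×1.2009²) = 0.005568 K/W
R_total = 0.131 K/W
Q = ΔT/R_total = 41/0.131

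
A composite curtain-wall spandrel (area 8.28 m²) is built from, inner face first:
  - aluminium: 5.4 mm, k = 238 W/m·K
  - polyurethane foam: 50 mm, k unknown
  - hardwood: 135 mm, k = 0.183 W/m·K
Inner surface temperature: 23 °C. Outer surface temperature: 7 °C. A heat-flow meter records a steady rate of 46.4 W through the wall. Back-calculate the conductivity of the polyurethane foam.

Model the wall as resistances in series:
R_aluminium = L/(kA) = 0.0054/(238×8.28) = 2.74×10^-6 K/W
R_hardwood = L/(kA) = 0.135/(0.183×8.28) = 0.08909 K/W
Sum of known resistances R_other = 0.0891 K/W
Total R = ΔT/Q = 16/46.4 = 0.3448 K/W
R_polyurethane foam = R_total − R_other = 0.2557 K/W
k = L/(R·A) = 0.05/(0.2557×8.28)

k ≈ 0.0236 W/(m·K)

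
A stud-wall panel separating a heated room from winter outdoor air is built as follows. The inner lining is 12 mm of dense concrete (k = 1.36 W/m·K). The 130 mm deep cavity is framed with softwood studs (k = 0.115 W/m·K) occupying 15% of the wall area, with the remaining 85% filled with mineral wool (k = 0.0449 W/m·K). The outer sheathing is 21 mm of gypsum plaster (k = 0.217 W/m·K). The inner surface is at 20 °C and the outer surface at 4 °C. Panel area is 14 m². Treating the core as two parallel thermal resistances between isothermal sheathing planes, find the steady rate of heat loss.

Q ≈ 91.4 W

Sheathing layers in series; stud and cavity paths in parallel between them.
R_inner = 0.012/(1.36×14) = 6.303×10^-4 K/W
R_stud  = 0.13/(0.115×0.15×14) = 0.5383 K/W
R_cav   = 0.13/(0.0449×0.85×14) = 0.2433 K/W
1/R_core = 1/R_stud + 1/R_cav → R_core = 0.1676 K/W
R_outer = 0.021/(0.217×14) = 0.006912 K/W
R_total = 0.1751 K/W
Q = ΔT/R_total = 16/0.1751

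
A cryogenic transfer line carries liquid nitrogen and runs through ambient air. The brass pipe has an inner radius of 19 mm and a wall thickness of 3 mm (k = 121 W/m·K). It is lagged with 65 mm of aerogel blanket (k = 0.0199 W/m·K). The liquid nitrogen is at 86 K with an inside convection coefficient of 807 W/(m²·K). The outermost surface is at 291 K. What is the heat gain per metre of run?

Treating each annulus and film as a series resistance:
R_inner film = 1/(h_i·2πr₁L) = 1/(807×2π×0.019×1) = 0.01038 K/W
R_brass pipe wall = ln(22/19)/(2π×121×1) = 1.928×10^-4 K/W
R_aerogel blanket = ln(87/22)/(2π×0.0199×1) = 11 K/W
R_total = 11.01 K/W
Q = ΔT/R_total = 205/11.01

q′ ≈ 18.6 W/m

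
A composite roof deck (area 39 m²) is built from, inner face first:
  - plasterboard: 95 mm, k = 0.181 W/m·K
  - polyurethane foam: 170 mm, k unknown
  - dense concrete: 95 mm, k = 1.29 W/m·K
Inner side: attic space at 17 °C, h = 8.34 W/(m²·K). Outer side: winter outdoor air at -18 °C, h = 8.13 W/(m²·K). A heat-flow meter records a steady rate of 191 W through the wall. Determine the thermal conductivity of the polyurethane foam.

k ≈ 0.027 W/(m·K)

Model the wall as resistances in series:
R_inner film = 1/(h_i·A) = 1/(8.34×39) = 0.003074 K/W
R_plasterboard = L/(kA) = 0.095/(0.181×39) = 0.01346 K/W
R_dense concrete = L/(kA) = 0.095/(1.29×39) = 0.001888 K/W
R_outer film = 1/(h_o·A) = 1/(8.13×39) = 0.003154 K/W
Sum of known resistances R_other = 0.02157 K/W
Total R = ΔT/Q = 35/191 = 0.1832 K/W
R_polyurethane foam = R_total − R_other = 0.1617 K/W
k = L/(R·A) = 0.17/(0.1617×39)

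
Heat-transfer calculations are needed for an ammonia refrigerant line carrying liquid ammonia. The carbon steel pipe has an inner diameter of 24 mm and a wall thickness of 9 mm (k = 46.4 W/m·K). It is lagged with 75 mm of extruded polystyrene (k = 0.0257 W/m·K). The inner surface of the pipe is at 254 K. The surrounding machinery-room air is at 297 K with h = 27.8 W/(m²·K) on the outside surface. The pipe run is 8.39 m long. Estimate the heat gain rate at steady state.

Per-layer cylindrical resistances, series-summed:
R_carbon steel pipe wall = ln(21/12)/(2π×46.4×8.39) = 2.288×10^-4 K/W
R_extruded polystyrene = ln(96/21)/(2π×0.0257×8.39) = 1.122 K/W
R_outer film = 1/(h_o·2πr_oL) = 1/(27.8×2π×0.096×8.39) = 0.007108 K/W
R_total = 1.129 K/W
Q = ΔT/R_total = 43/1.129

Q ≈ 38.1 W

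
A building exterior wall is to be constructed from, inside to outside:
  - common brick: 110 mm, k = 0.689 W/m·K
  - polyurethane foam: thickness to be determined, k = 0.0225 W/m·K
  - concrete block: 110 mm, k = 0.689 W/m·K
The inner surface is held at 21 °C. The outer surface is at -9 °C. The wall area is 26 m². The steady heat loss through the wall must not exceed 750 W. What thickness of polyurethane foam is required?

Series thermal resistances:
R_common brick = L/(kA) = 0.11/(0.689×26) = 0.00614 K/W
R_concrete block = L/(kA) = 0.11/(0.689×26) = 0.00614 K/W
Sum of the known resistances R_other = 0.01228 K/W
Required total resistance R_tot = ΔT/Q_allow = 30/750 = 0.04 K/W
R_polyurethane foam = R_tot − R_other = 0.02772 K/W
L = R·k·A = 0.02772×0.0225×26

L ≈ 16.2 mm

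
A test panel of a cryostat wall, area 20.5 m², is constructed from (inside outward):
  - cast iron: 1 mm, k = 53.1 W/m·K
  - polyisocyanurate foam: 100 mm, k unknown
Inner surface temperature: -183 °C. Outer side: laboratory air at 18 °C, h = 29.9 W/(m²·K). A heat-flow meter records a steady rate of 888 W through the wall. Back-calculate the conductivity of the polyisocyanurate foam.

k ≈ 0.0217 W/(m·K)

Using the resistance-network approach (series):
R_cast iron = L/(kA) = 0.001/(53.1×20.5) = 9.187×10^-7 K/W
R_outer film = 1/(h_o·A) = 1/(29.9×20.5) = 0.001631 K/W
Sum of known resistances R_other = 0.001632 K/W
Total R = ΔT/Q = 201/888 = 0.2264 K/W
R_polyisocyanurate foam = R_total − R_other = 0.2247 K/W
k = L/(R·A) = 0.1/(0.2247×20.5)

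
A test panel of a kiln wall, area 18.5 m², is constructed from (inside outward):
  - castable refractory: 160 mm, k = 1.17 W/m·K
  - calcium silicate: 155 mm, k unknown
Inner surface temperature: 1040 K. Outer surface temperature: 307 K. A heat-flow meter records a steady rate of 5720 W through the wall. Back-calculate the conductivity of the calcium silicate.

k ≈ 0.0694 W/(m·K)

Series thermal resistances:
R_castable refractory = L/(kA) = 0.16/(1.17×18.5) = 0.007392 K/W
Sum of known resistances R_other = 0.007392 K/W
Total R = ΔT/Q = 733/5720 = 0.1281 K/W
R_calcium silicate = R_total − R_other = 0.1208 K/W
k = L/(R·A) = 0.155/(0.1208×18.5)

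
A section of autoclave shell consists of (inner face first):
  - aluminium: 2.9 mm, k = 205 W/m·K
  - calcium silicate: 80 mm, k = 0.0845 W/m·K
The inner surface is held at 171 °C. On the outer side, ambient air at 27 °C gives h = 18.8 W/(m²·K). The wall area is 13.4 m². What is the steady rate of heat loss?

Series thermal resistances:
R_aluminium = L/(kA) = 0.0029/(205×13.4) = 1.056×10^-6 K/W
R_calcium silicate = L/(kA) = 0.08/(0.0845×13.4) = 0.07065 K/W
R_outer film = 1/(h_o·A) = 1/(18.8×13.4) = 0.00397 K/W
R_total = 0.07462 K/W
Q = ΔT / R_total = 144 / 0.07462

Q ≈ 1930 W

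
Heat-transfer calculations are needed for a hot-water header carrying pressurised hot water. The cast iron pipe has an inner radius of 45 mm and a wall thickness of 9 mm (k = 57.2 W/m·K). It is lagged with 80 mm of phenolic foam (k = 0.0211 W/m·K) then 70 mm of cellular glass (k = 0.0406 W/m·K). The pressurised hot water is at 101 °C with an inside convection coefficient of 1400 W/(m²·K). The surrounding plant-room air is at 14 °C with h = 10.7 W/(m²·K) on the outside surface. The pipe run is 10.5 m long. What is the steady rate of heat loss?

For a radial system each layer contributes R = ln(r_out/r_in)/(2πkL); films add R = 1/(hA).
R_inner film = 1/(h_i·2πr₁L) = 1/(1400×2π×0.045×10.5) = 2.406×10^-4 K/W
R_cast iron pipe wall = ln(54/45)/(2π×57.2×10.5) = 4.831×10^-5 K/W
R_phenolic foam = ln(134/54)/(2π×0.0211×10.5) = 0.6529 K/W
R_cellular glass = ln(204/134)/(2π×0.0406×10.5) = 0.1569 K/W
R_outer film = 1/(h_o·2πr_oL) = 1/(10.7×2π×0.204×10.5) = 0.006944 K/W
R_total = 0.817 K/W
Q = ΔT/R_total = 87/0.817

Q ≈ 106 W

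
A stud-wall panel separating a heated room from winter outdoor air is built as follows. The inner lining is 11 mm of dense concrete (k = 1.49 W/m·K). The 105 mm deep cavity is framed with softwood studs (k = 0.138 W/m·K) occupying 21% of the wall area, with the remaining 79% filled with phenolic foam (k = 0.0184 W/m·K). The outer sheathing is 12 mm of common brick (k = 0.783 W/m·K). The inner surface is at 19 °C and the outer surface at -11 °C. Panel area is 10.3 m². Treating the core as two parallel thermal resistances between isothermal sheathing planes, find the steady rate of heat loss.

Q ≈ 127 W

Sheathing layers in series; stud and cavity paths in parallel between them.
R_inner = 0.011/(1.49×10.3) = 7.168×10^-4 K/W
R_stud  = 0.105/(0.138×0.21×10.3) = 0.3518 K/W
R_cav   = 0.105/(0.0184×0.79×10.3) = 0.7013 K/W
1/R_core = 1/R_stud + 1/R_cav → R_core = 0.2343 K/W
R_outer = 0.012/(0.783×10.3) = 0.001488 K/W
R_total = 0.2365 K/W
Q = ΔT/R_total = 30/0.2365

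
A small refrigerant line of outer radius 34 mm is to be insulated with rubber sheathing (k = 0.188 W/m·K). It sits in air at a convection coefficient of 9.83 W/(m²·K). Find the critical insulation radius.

For a cylinder r_cr = k/h = 0.188/9.83
r_cr = 19.1 mm; since the bare radius (34 mm) is above r_cr, any added insulation will reduce heat loss.

r_cr ≈ 19.1 mm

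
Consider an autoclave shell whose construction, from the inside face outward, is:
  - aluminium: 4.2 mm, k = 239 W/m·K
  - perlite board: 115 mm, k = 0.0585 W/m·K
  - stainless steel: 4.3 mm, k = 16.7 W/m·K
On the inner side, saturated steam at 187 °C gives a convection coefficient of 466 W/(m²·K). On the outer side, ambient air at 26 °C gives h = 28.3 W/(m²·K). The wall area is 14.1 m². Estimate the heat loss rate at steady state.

Q ≈ 1130 W

Series thermal resistances:
R_inner film = 1/(h_i·A) = 1/(466×14.1) = 1.522×10^-4 K/W
R_aluminium = L/(kA) = 0.0042/(239×14.1) = 1.246×10^-6 K/W
R_perlite board = L/(kA) = 0.115/(0.0585×14.1) = 0.1394 K/W
R_stainless steel = L/(kA) = 0.0043/(16.7×14.1) = 1.826×10^-5 K/W
R_outer film = 1/(h_o·A) = 1/(28.3×14.1) = 0.002506 K/W
R_total = 0.1421 K/W
Q = ΔT / R_total = 161 / 0.1421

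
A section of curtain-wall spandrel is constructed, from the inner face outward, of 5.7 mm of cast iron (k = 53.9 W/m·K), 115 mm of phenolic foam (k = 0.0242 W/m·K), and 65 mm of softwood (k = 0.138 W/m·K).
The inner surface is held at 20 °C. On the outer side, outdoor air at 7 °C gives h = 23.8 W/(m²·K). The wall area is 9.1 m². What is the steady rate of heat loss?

Q ≈ 22.5 W

Treating each layer as a thermal resistance in series:
R_cast iron = L/(kA) = 0.0057/(53.9×9.1) = 1.162×10^-5 K/W
R_phenolic foam = L/(kA) = 0.115/(0.0242×9.1) = 0.5222 K/W
R_softwood = L/(kA) = 0.065/(0.138×9.1) = 0.05176 K/W
R_outer film = 1/(h_o·A) = 1/(23.8×9.1) = 0.004617 K/W
R_total = 0.5786 K/W
Q = ΔT / R_total = 13 / 0.5786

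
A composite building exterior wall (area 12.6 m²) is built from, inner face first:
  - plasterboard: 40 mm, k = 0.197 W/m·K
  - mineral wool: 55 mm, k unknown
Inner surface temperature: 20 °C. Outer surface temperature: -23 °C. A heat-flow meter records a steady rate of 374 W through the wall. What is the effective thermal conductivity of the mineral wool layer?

Series thermal resistances:
R_plasterboard = L/(kA) = 0.04/(0.197×12.6) = 0.01611 K/W
Sum of known resistances R_other = 0.01611 K/W
Total R = ΔT/Q = 43/374 = 0.115 K/W
R_mineral wool = R_total − R_other = 0.09886 K/W
k = L/(R·A) = 0.055/(0.09886×12.6)

k ≈ 0.0442 W/(m·K)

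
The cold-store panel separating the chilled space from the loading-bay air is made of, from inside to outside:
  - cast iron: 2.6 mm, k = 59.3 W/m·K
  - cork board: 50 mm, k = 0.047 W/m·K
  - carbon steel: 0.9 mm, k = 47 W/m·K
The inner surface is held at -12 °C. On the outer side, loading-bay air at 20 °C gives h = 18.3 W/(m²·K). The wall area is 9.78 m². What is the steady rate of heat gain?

Q ≈ 280 W

Thermal resistances in series:
R_cast iron = L/(kA) = 0.0026/(59.3×9.78) = 4.483×10^-6 K/W
R_cork board = L/(kA) = 0.05/(0.047×9.78) = 0.1088 K/W
R_carbon steel = L/(kA) = 0.0009/(47×9.78) = 1.958×10^-6 K/W
R_outer film = 1/(h_o·A) = 1/(18.3×9.78) = 0.005587 K/W
R_total = 0.1144 K/W
Q = ΔT / R_total = 32 / 0.1144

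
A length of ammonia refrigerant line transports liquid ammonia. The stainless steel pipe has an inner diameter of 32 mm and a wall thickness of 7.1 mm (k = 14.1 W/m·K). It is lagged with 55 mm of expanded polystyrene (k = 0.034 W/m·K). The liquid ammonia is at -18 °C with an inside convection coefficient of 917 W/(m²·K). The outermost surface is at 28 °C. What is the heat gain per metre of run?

Cylindrical conduction, so R = ln(r₂/r₁)/(2πkL) per layer, in series:
R_inner film = 1/(h_i·2πr₁L) = 1/(917×2π×0.016×1) = 0.01085 K/W
R_stainless steel pipe wall = ln(23.1/16)/(2π×14.1×1) = 0.004145 K/W
R_expanded polystyrene = ln(78.1/23.1)/(2π×0.034×1) = 5.702 K/W
R_total = 5.717 K/W
Q = ΔT/R_total = 46/5.717

q′ ≈ 8.05 W/m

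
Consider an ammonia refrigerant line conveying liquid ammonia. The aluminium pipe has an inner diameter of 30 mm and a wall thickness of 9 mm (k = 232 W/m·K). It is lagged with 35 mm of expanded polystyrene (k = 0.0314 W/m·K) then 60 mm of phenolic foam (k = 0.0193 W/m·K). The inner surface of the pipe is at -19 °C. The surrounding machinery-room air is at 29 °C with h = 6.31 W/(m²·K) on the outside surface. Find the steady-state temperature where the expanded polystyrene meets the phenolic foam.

T ≈ 1.73 °C

Treating each annulus and film as a series resistance:
R_aluminium pipe wall = ln(24/15)/(2π×232×1) = 3.224×10^-4 K/W
R_expanded polystyrene = ln(59/24)/(2π×0.0314×1) = 4.559 K/W
R_phenolic foam = ln(119/59)/(2π×0.0193×1) = 5.786 K/W
R_outer film = 1/(h_o·2πr_oL) = 1/(6.31×2π×0.119×1) = 0.212 K/W
R_total = 10.56 K/W
Q = ΔT/R_total = 48/10.56
Q = 4.55 W/m
T_interface = T_inner + Q·ΣR(inner→interface) = -19 + 4.55×4.559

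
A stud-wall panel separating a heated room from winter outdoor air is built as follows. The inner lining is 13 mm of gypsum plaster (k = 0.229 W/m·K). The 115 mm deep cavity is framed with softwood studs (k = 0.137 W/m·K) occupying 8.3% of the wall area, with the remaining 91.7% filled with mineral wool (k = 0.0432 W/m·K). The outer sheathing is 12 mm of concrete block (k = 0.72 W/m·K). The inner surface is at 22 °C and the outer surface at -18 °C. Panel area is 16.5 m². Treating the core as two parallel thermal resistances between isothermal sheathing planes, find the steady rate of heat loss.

Sheathing layers in series; stud and cavity paths in parallel between them.
R_inner = 0.013/(0.229×16.5) = 0.003441 K/W
R_stud  = 0.115/(0.137×0.083×16.5) = 0.6129 K/W
R_cav   = 0.115/(0.0432×0.917×16.5) = 0.1759 K/W
1/R_core = 1/R_stud + 1/R_cav → R_core = 0.1367 K/W
R_outer = 0.012/(0.72×16.5) = 0.00101 K/W
R_total = 0.1412 K/W
Q = ΔT/R_total = 40/0.1412

Q ≈ 283 W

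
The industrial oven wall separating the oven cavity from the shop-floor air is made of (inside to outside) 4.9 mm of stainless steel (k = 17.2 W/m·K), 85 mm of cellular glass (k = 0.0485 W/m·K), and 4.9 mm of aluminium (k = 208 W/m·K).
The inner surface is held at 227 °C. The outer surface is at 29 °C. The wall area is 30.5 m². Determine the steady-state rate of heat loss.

Q ≈ 3450 W

Model the wall as resistances in series:
R_stainless steel = L/(kA) = 0.0049/(17.2×30.5) = 9.34×10^-6 K/W
R_cellular glass = L/(kA) = 0.085/(0.0485×30.5) = 0.05746 K/W
R_aluminium = L/(kA) = 0.0049/(208×30.5) = 7.724×10^-7 K/W
R_total = 0.05747 K/W
Q = ΔT / R_total = 198 / 0.05747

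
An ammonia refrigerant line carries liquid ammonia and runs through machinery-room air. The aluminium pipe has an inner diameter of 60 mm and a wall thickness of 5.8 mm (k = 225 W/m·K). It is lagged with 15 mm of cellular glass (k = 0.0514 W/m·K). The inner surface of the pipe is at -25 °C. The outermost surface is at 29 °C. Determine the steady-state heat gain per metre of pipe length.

Treating each annulus and film as a series resistance:
R_aluminium pipe wall = ln(35.8/30)/(2π×225×1) = 1.25×10^-4 K/W
R_cellular glass = ln(50.8/35.8)/(2π×0.0514×1) = 1.084 K/W
R_total = 1.084 K/W
Q = ΔT/R_total = 54/1.084

q′ ≈ 49.8 W/m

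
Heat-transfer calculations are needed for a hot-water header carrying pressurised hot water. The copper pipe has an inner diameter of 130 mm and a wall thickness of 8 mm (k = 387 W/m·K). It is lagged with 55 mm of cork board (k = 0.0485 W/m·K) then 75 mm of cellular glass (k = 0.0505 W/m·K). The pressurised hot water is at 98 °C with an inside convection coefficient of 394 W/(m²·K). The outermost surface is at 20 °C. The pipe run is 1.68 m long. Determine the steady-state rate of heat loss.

Q ≈ 39.7 W

Treating each annulus and film as a series resistance:
R_inner film = 1/(h_i·2πr₁L) = 1/(394×2π×0.065×1.68) = 0.003699 K/W
R_copper pipe wall = ln(73/65)/(2π×387×1.68) = 2.841×10^-5 K/W
R_cork board = ln(128/73)/(2π×0.0485×1.68) = 1.097 K/W
R_cellular glass = ln(203/128)/(2π×0.0505×1.68) = 0.8651 K/W
R_total = 1.966 K/W
Q = ΔT/R_total = 78/1.966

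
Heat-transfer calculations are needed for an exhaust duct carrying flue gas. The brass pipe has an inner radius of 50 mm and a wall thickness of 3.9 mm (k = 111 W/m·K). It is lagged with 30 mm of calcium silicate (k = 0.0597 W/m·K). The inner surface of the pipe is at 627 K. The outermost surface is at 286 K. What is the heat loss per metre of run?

q′ ≈ 289 W/m

For a radial system each layer contributes R = ln(r_out/r_in)/(2πkL); films add R = 1/(hA).
R_brass pipe wall = ln(53.9/50)/(2π×111×1) = 1.077×10^-4 K/W
R_calcium silicate = ln(83.9/53.9)/(2π×0.0597×1) = 1.18 K/W
R_total = 1.18 K/W
Q = ΔT/R_total = 341/1.18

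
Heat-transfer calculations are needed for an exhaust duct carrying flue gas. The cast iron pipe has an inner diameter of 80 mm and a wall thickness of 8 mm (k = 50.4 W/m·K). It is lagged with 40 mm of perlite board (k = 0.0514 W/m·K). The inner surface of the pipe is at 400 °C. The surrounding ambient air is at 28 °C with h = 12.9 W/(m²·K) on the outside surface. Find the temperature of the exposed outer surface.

T ≈ 53.8 °C

Cylindrical conduction, so R = ln(r₂/r₁)/(2πkL) per layer, in series:
R_cast iron pipe wall = ln(48/40)/(2π×50.4×1) = 5.757×10^-4 K/W
R_perlite board = ln(88/48)/(2π×0.0514×1) = 1.877 K/W
R_outer film = 1/(h_o·2πr_oL) = 1/(12.9×2π×0.088×1) = 0.1402 K/W
R_total = 2.018 K/W
Q = ΔT/R_total = 372/2.018
Q = 184 W/m
T_interface = T_inner − Q·ΣR(inner→interface) = 400 − 184×1.877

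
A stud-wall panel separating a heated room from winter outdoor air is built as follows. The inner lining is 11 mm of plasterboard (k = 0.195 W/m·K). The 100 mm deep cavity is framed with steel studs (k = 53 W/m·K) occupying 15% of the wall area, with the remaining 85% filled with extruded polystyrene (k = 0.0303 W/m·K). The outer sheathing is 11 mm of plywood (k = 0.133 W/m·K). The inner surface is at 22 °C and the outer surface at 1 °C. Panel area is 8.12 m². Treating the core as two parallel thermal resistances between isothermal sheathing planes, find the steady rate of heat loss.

Q ≈ 1120 W

Sheathing layers in series; stud and cavity paths in parallel between them.
R_inner = 0.011/(0.195×8.12) = 0.006947 K/W
R_stud  = 0.1/(53×0.15×8.12) = 0.001549 K/W
R_cav   = 0.1/(0.0303×0.85×8.12) = 0.4782 K/W
1/R_core = 1/R_stud + 1/R_cav → R_core = 0.001544 K/W
R_outer = 0.011/(0.133×8.12) = 0.01019 K/W
R_total = 0.01868 K/W
Q = ΔT/R_total = 21/0.01868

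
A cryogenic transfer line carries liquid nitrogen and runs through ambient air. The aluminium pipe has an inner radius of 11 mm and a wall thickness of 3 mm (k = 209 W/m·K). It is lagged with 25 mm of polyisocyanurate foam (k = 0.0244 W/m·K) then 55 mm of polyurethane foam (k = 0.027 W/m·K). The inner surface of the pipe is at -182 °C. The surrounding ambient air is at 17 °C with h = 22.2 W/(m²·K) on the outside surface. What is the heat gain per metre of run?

Treating each annulus and film as a series resistance:
R_aluminium pipe wall = ln(14/11)/(2π×209×1) = 1.836×10^-4 K/W
R_polyisocyanurate foam = ln(39/14)/(2π×0.0244×1) = 6.683 K/W
R_polyurethane foam = ln(94/39)/(2π×0.027×1) = 5.186 K/W
R_outer film = 1/(h_o·2πr_oL) = 1/(22.2×2π×0.094×1) = 0.07627 K/W
R_total = 11.94 K/W
Q = ΔT/R_total = 199/11.94

q′ ≈ 16.7 W/m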